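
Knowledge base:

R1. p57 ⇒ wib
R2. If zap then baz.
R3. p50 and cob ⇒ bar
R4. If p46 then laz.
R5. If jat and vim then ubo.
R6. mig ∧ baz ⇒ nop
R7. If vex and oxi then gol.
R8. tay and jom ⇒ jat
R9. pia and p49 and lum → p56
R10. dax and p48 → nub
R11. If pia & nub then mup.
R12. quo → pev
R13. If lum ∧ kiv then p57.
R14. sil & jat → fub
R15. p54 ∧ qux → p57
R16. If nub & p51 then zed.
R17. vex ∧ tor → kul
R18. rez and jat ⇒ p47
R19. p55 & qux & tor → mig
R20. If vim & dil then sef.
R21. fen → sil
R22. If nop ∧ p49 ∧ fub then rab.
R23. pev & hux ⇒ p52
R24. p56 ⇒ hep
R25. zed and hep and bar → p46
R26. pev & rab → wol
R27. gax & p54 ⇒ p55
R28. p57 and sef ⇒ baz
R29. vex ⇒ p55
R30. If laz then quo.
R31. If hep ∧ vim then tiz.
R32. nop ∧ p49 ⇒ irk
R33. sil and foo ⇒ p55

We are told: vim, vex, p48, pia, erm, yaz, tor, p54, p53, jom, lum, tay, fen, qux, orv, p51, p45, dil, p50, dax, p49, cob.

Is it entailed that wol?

Yes

bar  (by R3: p50, cob)
jat  (by R8: tay, jom)
p56  (by R9: pia, p49, lum)
nub  (by R10: dax, p48)
p57  (by R15: p54, qux)
zed  (by R16: nub, p51)
sef  (by R20: vim, dil)
sil  (by R21: fen)
hep  (by R24: p56)
p46  (by R25: zed, hep, bar)
baz  (by R28: p57, sef)
p55  (by R29: vex)
laz  (by R4: p46)
fub  (by R14: sil, jat)
mig  (by R19: p55, qux, tor)
quo  (by R30: laz)
nop  (by R6: mig, baz)
pev  (by R12: quo)
rab  (by R22: nop, p49, fub)
wol  (by R26: pev, rab)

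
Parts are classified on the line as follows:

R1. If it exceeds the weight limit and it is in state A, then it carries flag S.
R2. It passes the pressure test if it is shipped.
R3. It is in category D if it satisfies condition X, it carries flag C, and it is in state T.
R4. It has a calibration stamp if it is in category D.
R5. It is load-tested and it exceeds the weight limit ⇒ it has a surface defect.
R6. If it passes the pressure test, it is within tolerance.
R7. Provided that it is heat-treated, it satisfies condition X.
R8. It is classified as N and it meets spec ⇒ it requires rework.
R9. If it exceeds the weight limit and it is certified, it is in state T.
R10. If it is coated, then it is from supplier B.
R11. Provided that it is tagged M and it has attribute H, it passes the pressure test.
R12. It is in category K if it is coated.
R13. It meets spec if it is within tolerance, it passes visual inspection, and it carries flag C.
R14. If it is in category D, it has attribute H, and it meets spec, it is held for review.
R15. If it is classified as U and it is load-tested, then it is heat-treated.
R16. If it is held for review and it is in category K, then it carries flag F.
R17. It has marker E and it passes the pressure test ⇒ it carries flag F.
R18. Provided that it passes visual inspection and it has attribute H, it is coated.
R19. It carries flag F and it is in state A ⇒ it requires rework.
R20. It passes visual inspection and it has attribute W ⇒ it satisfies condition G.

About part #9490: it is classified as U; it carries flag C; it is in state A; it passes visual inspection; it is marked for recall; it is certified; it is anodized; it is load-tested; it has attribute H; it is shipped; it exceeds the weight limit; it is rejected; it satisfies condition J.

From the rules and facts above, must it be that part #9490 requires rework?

Yes

By R2 (it is shipped): it passes the pressure test.
By R6 (it passes the pressure test): it is within tolerance.
By R9 (it exceeds the weight limit, it is certified): it is in state T.
By R13 (it is within tolerance, it passes visual inspection, it carries flag C): it meets spec.
By R15 (it is classified as U, it is load-tested): it is heat-treated.
By R18 (it passes visual inspection, it has attribute H): it is coated.
By R7 (it is heat-treated): it satisfies condition X.
By R12 (it is coated): it is in category K.
By R3 (it satisfies condition X, it carries flag C, it is in state T): it is in category D.
By R14 (it is in category D, it has attribute H, it meets spec): it is held for review.
By R16 (it is held for review, it is in category K): it carries flag F.
By R19 (it carries flag F, it is in state A): it requires rework.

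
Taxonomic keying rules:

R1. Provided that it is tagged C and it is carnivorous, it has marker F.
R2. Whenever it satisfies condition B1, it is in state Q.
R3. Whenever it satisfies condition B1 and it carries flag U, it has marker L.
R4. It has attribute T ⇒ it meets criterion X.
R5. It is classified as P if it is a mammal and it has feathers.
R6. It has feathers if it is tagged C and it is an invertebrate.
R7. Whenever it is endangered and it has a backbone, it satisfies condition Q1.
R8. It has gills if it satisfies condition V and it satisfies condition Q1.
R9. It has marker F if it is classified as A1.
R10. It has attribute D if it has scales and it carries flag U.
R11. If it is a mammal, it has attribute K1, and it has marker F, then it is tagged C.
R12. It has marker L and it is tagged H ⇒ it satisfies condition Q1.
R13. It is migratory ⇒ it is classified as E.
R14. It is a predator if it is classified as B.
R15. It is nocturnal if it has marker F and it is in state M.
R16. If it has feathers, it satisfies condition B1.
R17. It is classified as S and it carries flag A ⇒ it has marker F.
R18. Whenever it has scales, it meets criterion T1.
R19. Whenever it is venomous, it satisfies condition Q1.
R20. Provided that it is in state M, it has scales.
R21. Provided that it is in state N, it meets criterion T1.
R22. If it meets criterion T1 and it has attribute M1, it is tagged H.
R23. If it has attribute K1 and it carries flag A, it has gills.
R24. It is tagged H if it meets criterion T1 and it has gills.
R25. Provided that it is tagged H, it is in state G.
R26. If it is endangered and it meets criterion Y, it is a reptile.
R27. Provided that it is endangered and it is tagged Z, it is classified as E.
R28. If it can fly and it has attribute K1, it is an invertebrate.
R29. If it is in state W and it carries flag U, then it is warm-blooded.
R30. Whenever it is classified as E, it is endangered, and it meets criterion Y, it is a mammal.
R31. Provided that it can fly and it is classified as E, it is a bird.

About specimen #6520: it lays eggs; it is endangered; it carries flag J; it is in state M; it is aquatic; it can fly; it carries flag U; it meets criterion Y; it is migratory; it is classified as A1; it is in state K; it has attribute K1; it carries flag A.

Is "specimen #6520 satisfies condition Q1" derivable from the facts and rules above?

Yes

By R9 (it is classified as A1): it has marker F.
By R13 (it is migratory): it is classified as E.
By R20 (it is in state M): it has scales.
By R23 (it has attribute K1, it carries flag A): it has gills.
By R28 (it can fly, it has attribute K1): it is an invertebrate.
By R30 (it is classified as E, it is endangered, it meets criterion Y): it is a mammal.
By R11 (it is a mammal, it has attribute K1, it has marker F): it is tagged C.
By R18 (it has scales): it meets criterion T1.
By R24 (it meets criterion T1, it has gills): it is tagged H.
By R6 (it is tagged C, it is an invertebrate): it has feathers.
By R16 (it has feathers): it satisfies condition B1.
By R3 (it satisfies condition B1, it carries flag U): it has marker L.
By R12 (it has marker L, it is tagged H): it satisfies condition Q1.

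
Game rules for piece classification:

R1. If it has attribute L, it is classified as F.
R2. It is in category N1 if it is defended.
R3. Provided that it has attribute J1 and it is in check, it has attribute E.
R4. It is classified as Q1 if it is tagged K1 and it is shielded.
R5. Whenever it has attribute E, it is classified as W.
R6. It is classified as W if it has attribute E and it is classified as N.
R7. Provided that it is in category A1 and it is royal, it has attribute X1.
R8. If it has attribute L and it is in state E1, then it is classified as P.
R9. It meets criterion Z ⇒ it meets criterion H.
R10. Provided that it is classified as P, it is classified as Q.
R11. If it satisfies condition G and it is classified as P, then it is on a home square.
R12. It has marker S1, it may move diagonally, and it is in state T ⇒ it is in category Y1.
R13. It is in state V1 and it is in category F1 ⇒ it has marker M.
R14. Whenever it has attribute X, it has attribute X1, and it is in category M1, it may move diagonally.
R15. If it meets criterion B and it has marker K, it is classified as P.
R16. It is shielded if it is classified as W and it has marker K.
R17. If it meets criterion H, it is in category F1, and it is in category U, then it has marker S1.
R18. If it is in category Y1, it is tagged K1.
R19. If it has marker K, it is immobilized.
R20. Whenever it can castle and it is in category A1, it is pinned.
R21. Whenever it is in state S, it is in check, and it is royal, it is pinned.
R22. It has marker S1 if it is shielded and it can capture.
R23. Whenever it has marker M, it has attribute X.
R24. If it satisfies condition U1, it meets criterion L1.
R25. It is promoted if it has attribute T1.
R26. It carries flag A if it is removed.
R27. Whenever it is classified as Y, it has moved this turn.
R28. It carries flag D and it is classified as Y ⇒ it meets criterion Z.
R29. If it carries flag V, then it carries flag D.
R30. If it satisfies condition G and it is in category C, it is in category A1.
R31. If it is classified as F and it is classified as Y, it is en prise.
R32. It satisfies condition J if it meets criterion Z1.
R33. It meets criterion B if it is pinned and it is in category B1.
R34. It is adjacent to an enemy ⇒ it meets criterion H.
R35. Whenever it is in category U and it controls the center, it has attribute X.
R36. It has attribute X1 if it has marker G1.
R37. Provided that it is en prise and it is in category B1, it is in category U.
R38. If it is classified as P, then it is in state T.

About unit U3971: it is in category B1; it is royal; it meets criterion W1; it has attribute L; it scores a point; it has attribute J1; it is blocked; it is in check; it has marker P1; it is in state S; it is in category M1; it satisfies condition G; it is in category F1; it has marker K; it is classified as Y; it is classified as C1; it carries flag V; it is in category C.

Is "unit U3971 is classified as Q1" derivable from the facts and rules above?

No

Forward chaining from the given facts derives: is classified as F, has attribute E, is classified as W, is shielded, is immobilized, is pinned, has moved this turn, carries flag D, is in category A1, is en prise, meets criterion B, is in category U, has attribute X1, is classified as P, meets criterion Z, is in state T, meets criterion H, is classified as Q, is on a home square, has marker S1.
The only rule concluding "it is classified as Q1" is R4, which needs "it is tagged K1"; that is never established.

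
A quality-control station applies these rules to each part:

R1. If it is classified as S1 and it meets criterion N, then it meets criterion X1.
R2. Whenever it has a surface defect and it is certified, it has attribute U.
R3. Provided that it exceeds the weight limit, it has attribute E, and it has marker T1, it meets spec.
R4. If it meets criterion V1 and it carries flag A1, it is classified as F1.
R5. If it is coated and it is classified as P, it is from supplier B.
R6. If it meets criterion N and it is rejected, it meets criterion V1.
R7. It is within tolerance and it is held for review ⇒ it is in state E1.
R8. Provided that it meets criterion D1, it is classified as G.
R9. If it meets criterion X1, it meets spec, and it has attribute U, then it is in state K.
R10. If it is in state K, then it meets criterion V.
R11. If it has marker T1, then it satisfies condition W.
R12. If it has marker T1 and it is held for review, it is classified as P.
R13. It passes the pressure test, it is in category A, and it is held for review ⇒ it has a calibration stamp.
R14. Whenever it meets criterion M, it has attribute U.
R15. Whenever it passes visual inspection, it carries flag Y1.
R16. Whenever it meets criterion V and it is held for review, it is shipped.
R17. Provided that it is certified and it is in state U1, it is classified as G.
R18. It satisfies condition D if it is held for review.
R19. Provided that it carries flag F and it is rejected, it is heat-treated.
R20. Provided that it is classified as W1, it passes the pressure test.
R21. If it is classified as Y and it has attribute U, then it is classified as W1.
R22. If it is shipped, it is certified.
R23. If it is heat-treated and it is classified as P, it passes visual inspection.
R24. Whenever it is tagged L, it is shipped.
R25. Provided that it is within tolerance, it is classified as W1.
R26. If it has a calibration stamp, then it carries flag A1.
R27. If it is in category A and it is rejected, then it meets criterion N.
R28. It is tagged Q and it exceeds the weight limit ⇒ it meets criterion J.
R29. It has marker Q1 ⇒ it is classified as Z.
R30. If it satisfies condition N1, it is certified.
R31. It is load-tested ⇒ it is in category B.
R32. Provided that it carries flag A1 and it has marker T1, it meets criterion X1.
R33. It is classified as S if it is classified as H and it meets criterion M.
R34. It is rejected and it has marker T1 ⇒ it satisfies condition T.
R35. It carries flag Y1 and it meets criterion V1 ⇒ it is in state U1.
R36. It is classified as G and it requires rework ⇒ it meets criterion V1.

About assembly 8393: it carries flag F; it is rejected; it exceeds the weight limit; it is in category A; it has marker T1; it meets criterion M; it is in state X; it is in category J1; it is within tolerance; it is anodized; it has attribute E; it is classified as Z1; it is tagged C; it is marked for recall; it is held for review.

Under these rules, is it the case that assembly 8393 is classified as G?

Yes

By R3 (it exceeds the weight limit, it has attribute E, it has marker T1): it meets spec.
By R12 (it has marker T1, it is held for review): it is classified as P.
By R14 (it meets criterion M): it has attribute U.
By R19 (it carries flag F, it is rejected): it is heat-treated.
By R23 (it is heat-treated, it is classified as P): it passes visual inspection.
By R25 (it is within tolerance): it is classified as W1.
By R27 (it is in category A, it is rejected): it meets criterion N.
By R6 (it meets criterion N, it is rejected): it meets criterion V1.
By R15 (it passes visual inspection): it carries flag Y1.
By R20 (it is classified as W1): it passes the pressure test.
By R35 (it carries flag Y1, it meets criterion V1): it is in state U1.
By R13 (it passes the pressure test, it is in category A, it is held for review): it has a calibration stamp.
By R26 (it has a calibration stamp): it carries flag A1.
By R32 (it carries flag A1, it has marker T1): it meets criterion X1.
By R9 (it meets criterion X1, it meets spec, it has attribute U): it is in state K.
By R10 (it is in state K): it meets criterion V.
By R16 (it meets criterion V, it is held for review): it is shipped.
By R22 (it is shipped): it is certified.
By R17 (it is certified, it is in state U1): it is classified as G.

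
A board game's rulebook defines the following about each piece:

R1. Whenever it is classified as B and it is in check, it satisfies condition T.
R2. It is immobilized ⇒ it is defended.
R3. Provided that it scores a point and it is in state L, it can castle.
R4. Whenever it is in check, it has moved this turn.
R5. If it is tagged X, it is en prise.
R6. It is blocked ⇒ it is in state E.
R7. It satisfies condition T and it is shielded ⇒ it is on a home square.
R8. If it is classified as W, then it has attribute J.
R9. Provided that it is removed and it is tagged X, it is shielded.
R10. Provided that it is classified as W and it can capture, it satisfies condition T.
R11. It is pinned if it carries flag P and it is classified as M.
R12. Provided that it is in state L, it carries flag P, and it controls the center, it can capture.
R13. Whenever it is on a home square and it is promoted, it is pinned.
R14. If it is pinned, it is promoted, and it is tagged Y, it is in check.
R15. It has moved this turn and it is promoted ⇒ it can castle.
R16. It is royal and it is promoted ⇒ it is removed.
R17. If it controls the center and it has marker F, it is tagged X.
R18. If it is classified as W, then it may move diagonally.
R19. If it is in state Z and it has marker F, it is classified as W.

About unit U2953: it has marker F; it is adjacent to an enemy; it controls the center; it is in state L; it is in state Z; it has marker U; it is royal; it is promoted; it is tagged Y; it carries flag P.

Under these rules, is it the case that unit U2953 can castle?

By R12 (it is in state L, it carries flag P, it controls the center): it can capture.
By R16 (it is royal, it is promoted): it is removed.
By R17 (it controls the center, it has marker F): it is tagged X.
By R19 (it is in state Z, it has marker F): it is classified as W.
By R9 (it is removed, it is tagged X): it is shielded.
By R10 (it is classified as W, it can capture): it satisfies condition T.
By R7 (it satisfies condition T, it is shielded): it is on a home square.
By R13 (it is on a home square, it is promoted): it is pinned.
By R14 (it is pinned, it is promoted, it is tagged Y): it is in check.
By R4 (it is in check): it has moved this turn.
By R15 (it has moved this turn, it is promoted): it can castle.

Yes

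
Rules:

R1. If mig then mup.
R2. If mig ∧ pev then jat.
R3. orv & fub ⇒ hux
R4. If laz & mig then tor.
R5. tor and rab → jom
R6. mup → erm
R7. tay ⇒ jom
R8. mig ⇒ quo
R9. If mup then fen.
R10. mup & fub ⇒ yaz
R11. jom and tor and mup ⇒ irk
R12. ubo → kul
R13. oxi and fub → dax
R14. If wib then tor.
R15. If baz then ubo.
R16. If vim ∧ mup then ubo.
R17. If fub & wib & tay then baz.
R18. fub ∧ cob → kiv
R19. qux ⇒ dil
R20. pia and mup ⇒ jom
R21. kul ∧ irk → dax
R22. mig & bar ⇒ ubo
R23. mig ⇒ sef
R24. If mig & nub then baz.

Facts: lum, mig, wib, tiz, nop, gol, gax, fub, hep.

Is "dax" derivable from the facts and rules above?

No

Forward chaining from the given facts derives: mup, erm, quo, fen, yaz, tor, sef.
Rules concluding dax: R13 needs oxi; R21 needs kul — none of these are established.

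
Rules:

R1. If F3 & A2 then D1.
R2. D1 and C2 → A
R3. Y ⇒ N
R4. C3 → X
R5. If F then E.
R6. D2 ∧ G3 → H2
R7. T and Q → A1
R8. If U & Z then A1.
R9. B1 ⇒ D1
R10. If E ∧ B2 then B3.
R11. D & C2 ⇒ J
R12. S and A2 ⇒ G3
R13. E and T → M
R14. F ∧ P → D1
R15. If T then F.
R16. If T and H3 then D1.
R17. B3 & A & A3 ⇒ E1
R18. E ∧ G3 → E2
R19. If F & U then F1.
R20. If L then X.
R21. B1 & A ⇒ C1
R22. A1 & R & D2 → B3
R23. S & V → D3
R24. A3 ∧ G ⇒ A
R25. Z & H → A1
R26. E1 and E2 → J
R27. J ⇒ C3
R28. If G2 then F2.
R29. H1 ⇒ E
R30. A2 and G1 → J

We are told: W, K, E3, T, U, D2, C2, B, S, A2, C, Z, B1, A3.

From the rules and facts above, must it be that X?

Forward chaining from the given facts derives: A1, D1, G3, F, F1, A, E, H2, M, E2, C1.
Rules concluding X: R4 needs C3; R20 needs L — none of these are established.

No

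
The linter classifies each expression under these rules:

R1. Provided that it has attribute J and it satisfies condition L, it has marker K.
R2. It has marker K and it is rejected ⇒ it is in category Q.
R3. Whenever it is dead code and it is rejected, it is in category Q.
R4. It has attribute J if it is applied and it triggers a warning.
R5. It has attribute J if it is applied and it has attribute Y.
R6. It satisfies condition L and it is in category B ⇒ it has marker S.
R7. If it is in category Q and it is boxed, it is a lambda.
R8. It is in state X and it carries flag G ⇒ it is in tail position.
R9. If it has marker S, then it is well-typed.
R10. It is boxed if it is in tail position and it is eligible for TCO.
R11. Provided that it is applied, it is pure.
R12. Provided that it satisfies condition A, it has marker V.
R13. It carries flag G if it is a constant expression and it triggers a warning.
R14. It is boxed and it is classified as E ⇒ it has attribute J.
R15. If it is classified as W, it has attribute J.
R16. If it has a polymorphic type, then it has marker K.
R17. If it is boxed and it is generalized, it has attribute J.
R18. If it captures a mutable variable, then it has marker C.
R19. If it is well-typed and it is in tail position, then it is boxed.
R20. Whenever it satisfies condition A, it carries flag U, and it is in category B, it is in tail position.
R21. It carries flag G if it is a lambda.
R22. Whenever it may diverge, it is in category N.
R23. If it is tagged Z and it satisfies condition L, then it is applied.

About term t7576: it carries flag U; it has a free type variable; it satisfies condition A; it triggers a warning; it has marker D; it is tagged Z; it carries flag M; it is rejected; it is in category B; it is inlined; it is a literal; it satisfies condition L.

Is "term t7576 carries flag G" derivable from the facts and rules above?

By R6 (it satisfies condition L, it is in category B): it has marker S.
By R9 (it has marker S): it is well-typed.
By R20 (it satisfies condition A, it carries flag U, it is in category B): it is in tail position.
By R23 (it is tagged Z, it satisfies condition L): it is applied.
By R4 (it is applied, it triggers a warning): it has attribute J.
By R19 (it is well-typed, it is in tail position): it is boxed.
By R1 (it has attribute J, it satisfies condition L): it has marker K.
By R2 (it has marker K, it is rejected): it is in category Q.
By R7 (it is in category Q, it is boxed): it is a lambda.
By R21 (it is a lambda): it carries flag G.

Yes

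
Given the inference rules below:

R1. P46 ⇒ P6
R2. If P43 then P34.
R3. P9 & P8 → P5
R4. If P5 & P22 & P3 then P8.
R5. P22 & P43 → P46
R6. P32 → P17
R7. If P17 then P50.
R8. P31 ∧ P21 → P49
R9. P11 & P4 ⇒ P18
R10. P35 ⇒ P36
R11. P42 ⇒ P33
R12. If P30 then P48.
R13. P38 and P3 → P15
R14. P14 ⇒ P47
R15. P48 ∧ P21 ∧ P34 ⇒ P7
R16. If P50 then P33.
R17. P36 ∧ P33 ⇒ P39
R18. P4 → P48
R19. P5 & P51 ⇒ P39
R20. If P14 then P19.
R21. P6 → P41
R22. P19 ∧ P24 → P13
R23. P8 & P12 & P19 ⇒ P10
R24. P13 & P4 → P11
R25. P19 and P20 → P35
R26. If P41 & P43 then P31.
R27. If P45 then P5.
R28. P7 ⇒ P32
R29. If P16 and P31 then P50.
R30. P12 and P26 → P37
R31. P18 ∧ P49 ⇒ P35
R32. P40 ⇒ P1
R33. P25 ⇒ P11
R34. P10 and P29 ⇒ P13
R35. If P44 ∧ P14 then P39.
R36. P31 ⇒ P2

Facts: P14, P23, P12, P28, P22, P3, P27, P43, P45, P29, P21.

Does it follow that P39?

No

Forward chaining from the given facts derives: P34, P46, P47, P19, P5, P6, P8, P41, P10, P31, P13, P2, P49.
Rules concluding P39: R17 needs P36; R19 needs P51; R35 needs P44 — none of these are established.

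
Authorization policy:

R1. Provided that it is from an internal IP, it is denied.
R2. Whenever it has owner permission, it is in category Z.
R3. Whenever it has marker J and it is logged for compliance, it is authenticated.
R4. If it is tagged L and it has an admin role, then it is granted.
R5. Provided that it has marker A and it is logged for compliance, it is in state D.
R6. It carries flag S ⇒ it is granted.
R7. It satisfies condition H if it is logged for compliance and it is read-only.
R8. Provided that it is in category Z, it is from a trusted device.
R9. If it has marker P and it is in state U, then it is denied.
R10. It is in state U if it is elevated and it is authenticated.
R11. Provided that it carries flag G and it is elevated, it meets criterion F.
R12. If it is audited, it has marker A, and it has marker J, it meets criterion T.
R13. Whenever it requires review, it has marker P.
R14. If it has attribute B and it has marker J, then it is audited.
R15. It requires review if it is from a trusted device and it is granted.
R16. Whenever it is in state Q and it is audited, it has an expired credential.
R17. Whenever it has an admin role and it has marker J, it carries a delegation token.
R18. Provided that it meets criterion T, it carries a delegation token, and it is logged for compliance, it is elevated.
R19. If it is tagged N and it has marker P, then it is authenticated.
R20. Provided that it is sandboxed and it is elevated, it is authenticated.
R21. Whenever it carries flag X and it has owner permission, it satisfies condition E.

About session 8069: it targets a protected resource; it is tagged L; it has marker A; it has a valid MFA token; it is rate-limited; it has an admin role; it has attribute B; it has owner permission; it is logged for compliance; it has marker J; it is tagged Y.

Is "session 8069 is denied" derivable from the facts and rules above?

By R2 (it has owner permission): it is in category Z.
By R3 (it has marker J, it is logged for compliance): it is authenticated.
By R4 (it is tagged L, it has an admin role): it is granted.
By R8 (it is in category Z): it is from a trusted device.
By R14 (it has attribute B, it has marker J): it is audited.
By R15 (it is from a trusted device, it is granted): it requires review.
By R17 (it has an admin role, it has marker J): it carries a delegation token.
By R12 (it is audited, it has marker A, it has marker J): it meets criterion T.
By R13 (it requires review): it has marker P.
By R18 (it meets criterion T, it carries a delegation token, it is logged for compliance): it is elevated.
By R10 (it is elevated, it is authenticated): it is in state U.
By R9 (it has marker P, it is in state U): it is denied.

Yes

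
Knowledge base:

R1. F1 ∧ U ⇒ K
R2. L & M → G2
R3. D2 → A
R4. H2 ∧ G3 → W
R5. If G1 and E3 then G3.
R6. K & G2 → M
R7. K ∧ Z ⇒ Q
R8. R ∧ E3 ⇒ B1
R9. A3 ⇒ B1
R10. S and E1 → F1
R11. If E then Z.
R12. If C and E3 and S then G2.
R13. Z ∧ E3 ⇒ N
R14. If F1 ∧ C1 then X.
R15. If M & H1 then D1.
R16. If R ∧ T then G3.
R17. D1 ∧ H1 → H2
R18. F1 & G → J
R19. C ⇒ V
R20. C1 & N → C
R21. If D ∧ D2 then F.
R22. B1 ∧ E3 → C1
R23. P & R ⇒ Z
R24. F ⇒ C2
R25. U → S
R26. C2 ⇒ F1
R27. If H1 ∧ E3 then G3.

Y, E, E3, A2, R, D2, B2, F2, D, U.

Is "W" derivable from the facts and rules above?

No

Forward chaining from the given facts derives: A, B1, Z, N, F, C1, C2, S, F1, K, Q, X, C, G2, V, M.
The only rule concluding W is R4, which needs H2; that is never established.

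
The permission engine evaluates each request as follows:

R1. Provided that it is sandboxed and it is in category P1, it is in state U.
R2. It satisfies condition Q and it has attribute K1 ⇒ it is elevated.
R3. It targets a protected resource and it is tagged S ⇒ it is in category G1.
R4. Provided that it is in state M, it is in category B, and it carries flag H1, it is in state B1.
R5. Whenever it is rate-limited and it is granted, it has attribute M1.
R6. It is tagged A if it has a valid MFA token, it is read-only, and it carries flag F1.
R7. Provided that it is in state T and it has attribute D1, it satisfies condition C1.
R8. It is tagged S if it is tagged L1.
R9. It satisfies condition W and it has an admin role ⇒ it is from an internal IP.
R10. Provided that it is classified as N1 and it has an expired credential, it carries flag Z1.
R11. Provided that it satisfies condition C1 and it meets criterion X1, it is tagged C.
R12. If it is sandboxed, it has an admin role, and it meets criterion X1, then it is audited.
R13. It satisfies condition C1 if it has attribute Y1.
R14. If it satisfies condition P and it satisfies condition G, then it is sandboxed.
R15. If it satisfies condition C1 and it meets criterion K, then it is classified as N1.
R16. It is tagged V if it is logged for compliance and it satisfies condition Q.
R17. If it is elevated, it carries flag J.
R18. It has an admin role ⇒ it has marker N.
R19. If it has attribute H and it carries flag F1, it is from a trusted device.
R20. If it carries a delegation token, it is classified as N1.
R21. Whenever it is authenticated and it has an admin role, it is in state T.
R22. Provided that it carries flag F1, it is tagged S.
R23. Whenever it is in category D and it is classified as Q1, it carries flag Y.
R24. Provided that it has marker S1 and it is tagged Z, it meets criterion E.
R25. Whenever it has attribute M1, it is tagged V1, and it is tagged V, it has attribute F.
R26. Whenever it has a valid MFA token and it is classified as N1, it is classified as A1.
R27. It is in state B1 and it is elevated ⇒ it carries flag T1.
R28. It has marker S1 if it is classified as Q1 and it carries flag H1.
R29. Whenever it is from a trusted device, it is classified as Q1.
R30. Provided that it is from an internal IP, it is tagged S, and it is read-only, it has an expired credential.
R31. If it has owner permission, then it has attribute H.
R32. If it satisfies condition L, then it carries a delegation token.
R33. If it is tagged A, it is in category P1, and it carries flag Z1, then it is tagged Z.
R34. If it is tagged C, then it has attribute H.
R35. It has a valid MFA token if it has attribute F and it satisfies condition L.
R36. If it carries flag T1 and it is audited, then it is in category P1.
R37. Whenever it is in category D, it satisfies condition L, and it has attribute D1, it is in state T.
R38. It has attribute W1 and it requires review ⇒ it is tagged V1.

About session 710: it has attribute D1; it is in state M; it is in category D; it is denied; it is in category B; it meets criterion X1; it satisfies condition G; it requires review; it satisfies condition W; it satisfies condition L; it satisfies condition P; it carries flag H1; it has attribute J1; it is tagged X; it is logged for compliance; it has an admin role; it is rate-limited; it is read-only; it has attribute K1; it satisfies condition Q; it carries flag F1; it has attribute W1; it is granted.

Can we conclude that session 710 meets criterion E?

Yes

By R2 (it satisfies condition Q, it has attribute K1): it is elevated.
By R4 (it is in state M, it is in category B, it carries flag H1): it is in state B1.
By R5 (it is rate-limited, it is granted): it has attribute M1.
By R9 (it satisfies condition W, it has an admin role): it is from an internal IP.
By R14 (it satisfies condition P, it satisfies condition G): it is sandboxed.
By R16 (it is logged for compliance, it satisfies condition Q): it is tagged V.
By R22 (it carries flag F1): it is tagged S.
By R27 (it is in state B1, it is elevated): it carries flag T1.
By R30 (it is from an internal IP, it is tagged S, it is read-only): it has an expired credential.
By R32 (it satisfies condition L): it carries a delegation token.
By R37 (it is in category D, it satisfies condition L, it has attribute D1): it is in state T.
By R38 (it has attribute W1, it requires review): it is tagged V1.
By R7 (it is in state T, it has attribute D1): it satisfies condition C1.
By R11 (it satisfies condition C1, it meets criterion X1): it is tagged C.
By R12 (it is sandboxed, it has an admin role, it meets criterion X1): it is audited.
By R20 (it carries a delegation token): it is classified as N1.
By R25 (it has attribute M1, it is tagged V1, it is tagged V): it has attribute F.
By R34 (it is tagged C): it has attribute H.
By R35 (it has attribute F, it satisfies condition L): it has a valid MFA token.
By R36 (it carries flag T1, it is audited): it is in category P1.
By R6 (it has a valid MFA token, it is read-only, it carries flag F1): it is tagged A.
By R10 (it is classified as N1, it has an expired credential): it carries flag Z1.
By R19 (it has attribute H, it carries flag F1): it is from a trusted device.
By R29 (it is from a trusted device): it is classified as Q1.
By R33 (it is tagged A, it is in category P1, it carries flag Z1): it is tagged Z.
By R28 (it is classified as Q1, it carries flag H1): it has marker S1.
By R24 (it has marker S1, it is tagged Z): it meets criterion E.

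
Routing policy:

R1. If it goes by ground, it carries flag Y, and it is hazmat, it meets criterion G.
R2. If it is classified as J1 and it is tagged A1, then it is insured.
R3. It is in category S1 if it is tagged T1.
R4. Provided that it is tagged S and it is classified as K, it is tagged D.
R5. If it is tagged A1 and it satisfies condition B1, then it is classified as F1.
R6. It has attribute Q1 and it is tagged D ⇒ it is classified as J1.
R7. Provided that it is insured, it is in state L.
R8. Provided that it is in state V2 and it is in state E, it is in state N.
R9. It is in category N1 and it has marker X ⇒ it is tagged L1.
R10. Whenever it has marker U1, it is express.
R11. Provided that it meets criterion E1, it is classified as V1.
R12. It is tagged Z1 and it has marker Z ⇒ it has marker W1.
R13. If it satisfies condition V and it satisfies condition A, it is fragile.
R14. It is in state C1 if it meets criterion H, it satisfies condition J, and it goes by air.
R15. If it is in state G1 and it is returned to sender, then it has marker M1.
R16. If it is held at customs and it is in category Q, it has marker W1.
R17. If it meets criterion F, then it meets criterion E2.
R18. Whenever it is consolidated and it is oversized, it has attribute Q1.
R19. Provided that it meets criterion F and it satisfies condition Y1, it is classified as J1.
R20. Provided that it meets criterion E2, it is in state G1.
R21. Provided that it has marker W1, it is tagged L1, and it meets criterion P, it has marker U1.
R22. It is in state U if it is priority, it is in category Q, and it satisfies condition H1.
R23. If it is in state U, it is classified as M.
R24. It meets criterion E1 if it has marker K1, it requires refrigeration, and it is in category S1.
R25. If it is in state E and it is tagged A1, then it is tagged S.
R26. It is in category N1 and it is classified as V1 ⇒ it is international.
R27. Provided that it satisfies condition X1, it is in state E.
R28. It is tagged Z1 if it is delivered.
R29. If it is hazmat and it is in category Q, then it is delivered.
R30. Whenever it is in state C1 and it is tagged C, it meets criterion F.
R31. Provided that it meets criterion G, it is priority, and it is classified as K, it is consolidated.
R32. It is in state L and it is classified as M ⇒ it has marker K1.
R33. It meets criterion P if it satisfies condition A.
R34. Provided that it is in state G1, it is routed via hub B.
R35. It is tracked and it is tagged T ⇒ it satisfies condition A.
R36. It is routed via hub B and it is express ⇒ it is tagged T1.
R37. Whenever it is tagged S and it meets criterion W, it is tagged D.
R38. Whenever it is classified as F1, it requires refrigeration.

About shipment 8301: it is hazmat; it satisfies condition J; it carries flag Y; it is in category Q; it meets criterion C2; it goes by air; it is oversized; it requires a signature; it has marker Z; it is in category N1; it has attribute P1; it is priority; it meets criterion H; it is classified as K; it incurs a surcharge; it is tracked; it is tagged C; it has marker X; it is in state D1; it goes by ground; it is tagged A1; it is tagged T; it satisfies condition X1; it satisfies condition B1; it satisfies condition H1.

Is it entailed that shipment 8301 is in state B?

Forward chaining from the given facts derives: meets criterion G, is classified as F1, is tagged L1, is in state C1, is in state U, is classified as M, is in state E, is delivered, meets criterion F, is consolidated, satisfies condition A, requires refrigeration, meets criterion E2, has attribute Q1, is in state G1, is tagged S, is tagged Z1, meets criterion P, is routed via hub B, is tagged D, is classified as J1, has marker W1, has marker U1, is insured, is in state L, is express, has marker K1, is tagged T1, is in category S1, meets criterion E1, is classified as V1, is international.
No rule has "it is in state B" as its conclusion, and it is not among the given facts.

No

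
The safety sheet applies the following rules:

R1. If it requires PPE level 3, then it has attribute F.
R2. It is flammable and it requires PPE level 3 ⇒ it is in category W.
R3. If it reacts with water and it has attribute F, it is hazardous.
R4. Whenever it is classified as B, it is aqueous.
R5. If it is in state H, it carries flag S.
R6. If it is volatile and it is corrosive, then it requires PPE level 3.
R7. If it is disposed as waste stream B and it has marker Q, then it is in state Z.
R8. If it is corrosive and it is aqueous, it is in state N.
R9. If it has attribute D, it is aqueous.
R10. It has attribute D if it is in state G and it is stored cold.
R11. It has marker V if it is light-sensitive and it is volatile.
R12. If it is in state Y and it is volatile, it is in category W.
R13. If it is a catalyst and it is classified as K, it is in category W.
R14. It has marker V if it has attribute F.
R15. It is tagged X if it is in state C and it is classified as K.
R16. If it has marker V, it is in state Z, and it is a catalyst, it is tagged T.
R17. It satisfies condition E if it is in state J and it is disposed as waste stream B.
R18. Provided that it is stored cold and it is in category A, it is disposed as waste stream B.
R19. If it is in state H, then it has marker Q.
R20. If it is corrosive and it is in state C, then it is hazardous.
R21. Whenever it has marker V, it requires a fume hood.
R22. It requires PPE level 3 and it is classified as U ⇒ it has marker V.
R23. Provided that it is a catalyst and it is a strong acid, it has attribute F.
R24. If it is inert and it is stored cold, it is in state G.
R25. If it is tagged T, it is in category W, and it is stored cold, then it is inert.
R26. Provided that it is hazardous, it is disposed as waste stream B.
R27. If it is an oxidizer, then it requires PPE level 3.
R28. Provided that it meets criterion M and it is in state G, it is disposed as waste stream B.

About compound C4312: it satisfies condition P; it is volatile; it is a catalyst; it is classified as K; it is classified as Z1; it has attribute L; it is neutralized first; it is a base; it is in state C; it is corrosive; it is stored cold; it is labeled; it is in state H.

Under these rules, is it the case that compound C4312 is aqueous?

Yes

By R6 (it is volatile, it is corrosive): it requires PPE level 3.
By R13 (it is a catalyst, it is classified as K): it is in category W.
By R19 (it is in state H): it has marker Q.
By R20 (it is corrosive, it is in state C): it is hazardous.
By R26 (it is hazardous): it is disposed as waste stream B.
By R1 (it requires PPE level 3): it has attribute F.
By R7 (it is disposed as waste stream B, it has marker Q): it is in state Z.
By R14 (it has attribute F): it has marker V.
By R16 (it has marker V, it is in state Z, it is a catalyst): it is tagged T.
By R25 (it is tagged T, it is in category W, it is stored cold): it is inert.
By R24 (it is inert, it is stored cold): it is in state G.
By R10 (it is in state G, it is stored cold): it has attribute D.
By R9 (it has attribute D): it is aqueous.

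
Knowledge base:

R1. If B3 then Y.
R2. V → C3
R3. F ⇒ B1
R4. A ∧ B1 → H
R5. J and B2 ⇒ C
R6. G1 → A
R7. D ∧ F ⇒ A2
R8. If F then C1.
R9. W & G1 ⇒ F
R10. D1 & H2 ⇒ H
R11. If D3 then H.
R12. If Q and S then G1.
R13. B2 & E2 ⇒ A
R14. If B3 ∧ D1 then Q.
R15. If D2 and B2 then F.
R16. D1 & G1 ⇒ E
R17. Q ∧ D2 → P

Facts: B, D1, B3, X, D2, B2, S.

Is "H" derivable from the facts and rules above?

Q  (by R14: B3, D1)
F  (by R15: D2, B2)
B1  (by R3: F)
G1  (by R12: Q, S)
A  (by R6: G1)
H  (by R4: A, B1)

Yes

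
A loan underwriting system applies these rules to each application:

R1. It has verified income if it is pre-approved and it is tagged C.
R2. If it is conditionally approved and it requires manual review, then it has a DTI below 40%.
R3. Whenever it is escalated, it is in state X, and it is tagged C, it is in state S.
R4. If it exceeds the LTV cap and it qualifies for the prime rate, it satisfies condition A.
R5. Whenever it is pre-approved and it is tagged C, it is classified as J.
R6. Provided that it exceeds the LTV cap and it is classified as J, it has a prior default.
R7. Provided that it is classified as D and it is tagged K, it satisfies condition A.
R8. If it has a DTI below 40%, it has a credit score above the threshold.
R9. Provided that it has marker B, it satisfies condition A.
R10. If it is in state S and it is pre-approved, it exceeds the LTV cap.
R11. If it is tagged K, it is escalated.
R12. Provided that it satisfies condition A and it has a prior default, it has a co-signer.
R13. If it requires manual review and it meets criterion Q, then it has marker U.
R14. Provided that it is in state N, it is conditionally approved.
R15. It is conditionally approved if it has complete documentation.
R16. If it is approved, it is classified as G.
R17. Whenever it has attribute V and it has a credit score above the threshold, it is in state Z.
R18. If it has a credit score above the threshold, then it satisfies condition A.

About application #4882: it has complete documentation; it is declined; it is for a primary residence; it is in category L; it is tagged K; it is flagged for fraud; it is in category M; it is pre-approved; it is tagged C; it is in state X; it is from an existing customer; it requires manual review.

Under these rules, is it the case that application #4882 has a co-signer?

By R5 (it is pre-approved, it is tagged C): it is classified as J.
By R11 (it is tagged K): it is escalated.
By R15 (it has complete documentation): it is conditionally approved.
By R2 (it is conditionally approved, it requires manual review): it has a DTI below 40%.
By R3 (it is escalated, it is in state X, it is tagged C): it is in state S.
By R8 (it has a DTI below 40%): it has a credit score above the threshold.
By R10 (it is in state S, it is pre-approved): it exceeds the LTV cap.
By R18 (it has a credit score above the threshold): it satisfies condition A.
By R6 (it exceeds the LTV cap, it is classified as J): it has a prior default.
By R12 (it satisfies condition A, it has a prior default): it has a co-signer.

Yes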